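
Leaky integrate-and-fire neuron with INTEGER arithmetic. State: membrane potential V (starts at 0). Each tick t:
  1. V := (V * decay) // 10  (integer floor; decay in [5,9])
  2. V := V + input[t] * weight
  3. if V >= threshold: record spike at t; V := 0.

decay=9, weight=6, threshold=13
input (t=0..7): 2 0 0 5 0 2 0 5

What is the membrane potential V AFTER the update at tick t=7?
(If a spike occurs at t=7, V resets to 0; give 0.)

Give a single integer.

t=0: input=2 -> V=12
t=1: input=0 -> V=10
t=2: input=0 -> V=9
t=3: input=5 -> V=0 FIRE
t=4: input=0 -> V=0
t=5: input=2 -> V=12
t=6: input=0 -> V=10
t=7: input=5 -> V=0 FIRE

Answer: 0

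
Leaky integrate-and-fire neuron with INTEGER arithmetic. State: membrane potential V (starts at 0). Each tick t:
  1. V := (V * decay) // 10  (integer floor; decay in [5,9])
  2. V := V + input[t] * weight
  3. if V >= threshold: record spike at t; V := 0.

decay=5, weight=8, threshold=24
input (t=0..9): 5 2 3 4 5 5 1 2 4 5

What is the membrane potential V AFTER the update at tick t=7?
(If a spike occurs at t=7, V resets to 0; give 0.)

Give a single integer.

t=0: input=5 -> V=0 FIRE
t=1: input=2 -> V=16
t=2: input=3 -> V=0 FIRE
t=3: input=4 -> V=0 FIRE
t=4: input=5 -> V=0 FIRE
t=5: input=5 -> V=0 FIRE
t=6: input=1 -> V=8
t=7: input=2 -> V=20
t=8: input=4 -> V=0 FIRE
t=9: input=5 -> V=0 FIRE

Answer: 20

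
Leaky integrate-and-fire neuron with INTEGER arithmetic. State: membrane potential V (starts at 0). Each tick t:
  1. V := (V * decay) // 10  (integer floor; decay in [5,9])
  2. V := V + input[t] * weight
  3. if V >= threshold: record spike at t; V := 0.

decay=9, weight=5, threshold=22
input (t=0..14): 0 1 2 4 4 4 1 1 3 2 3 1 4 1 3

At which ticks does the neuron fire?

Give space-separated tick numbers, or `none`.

t=0: input=0 -> V=0
t=1: input=1 -> V=5
t=2: input=2 -> V=14
t=3: input=4 -> V=0 FIRE
t=4: input=4 -> V=20
t=5: input=4 -> V=0 FIRE
t=6: input=1 -> V=5
t=7: input=1 -> V=9
t=8: input=3 -> V=0 FIRE
t=9: input=2 -> V=10
t=10: input=3 -> V=0 FIRE
t=11: input=1 -> V=5
t=12: input=4 -> V=0 FIRE
t=13: input=1 -> V=5
t=14: input=3 -> V=19

Answer: 3 5 8 10 12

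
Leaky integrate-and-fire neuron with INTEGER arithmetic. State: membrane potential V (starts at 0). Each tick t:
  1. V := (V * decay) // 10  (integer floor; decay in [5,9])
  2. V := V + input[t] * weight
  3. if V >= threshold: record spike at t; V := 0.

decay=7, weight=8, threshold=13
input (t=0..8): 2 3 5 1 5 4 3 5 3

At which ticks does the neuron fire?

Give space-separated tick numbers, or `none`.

Answer: 0 1 2 4 5 6 7 8

Derivation:
t=0: input=2 -> V=0 FIRE
t=1: input=3 -> V=0 FIRE
t=2: input=5 -> V=0 FIRE
t=3: input=1 -> V=8
t=4: input=5 -> V=0 FIRE
t=5: input=4 -> V=0 FIRE
t=6: input=3 -> V=0 FIRE
t=7: input=5 -> V=0 FIRE
t=8: input=3 -> V=0 FIRE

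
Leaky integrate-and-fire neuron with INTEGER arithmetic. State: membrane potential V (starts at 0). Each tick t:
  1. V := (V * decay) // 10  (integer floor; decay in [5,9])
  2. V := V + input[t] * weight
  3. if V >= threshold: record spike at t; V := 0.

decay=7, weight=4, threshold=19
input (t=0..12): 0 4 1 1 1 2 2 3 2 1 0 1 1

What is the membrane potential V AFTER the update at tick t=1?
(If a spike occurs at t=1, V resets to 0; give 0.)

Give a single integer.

Answer: 16

Derivation:
t=0: input=0 -> V=0
t=1: input=4 -> V=16
t=2: input=1 -> V=15
t=3: input=1 -> V=14
t=4: input=1 -> V=13
t=5: input=2 -> V=17
t=6: input=2 -> V=0 FIRE
t=7: input=3 -> V=12
t=8: input=2 -> V=16
t=9: input=1 -> V=15
t=10: input=0 -> V=10
t=11: input=1 -> V=11
t=12: input=1 -> V=11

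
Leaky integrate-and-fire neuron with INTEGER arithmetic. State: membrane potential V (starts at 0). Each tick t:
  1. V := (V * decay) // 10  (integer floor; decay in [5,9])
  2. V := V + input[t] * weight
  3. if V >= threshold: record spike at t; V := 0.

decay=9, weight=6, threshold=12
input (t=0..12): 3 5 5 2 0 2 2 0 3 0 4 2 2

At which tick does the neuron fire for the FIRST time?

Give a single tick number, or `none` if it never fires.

t=0: input=3 -> V=0 FIRE
t=1: input=5 -> V=0 FIRE
t=2: input=5 -> V=0 FIRE
t=3: input=2 -> V=0 FIRE
t=4: input=0 -> V=0
t=5: input=2 -> V=0 FIRE
t=6: input=2 -> V=0 FIRE
t=7: input=0 -> V=0
t=8: input=3 -> V=0 FIRE
t=9: input=0 -> V=0
t=10: input=4 -> V=0 FIRE
t=11: input=2 -> V=0 FIRE
t=12: input=2 -> V=0 FIRE

Answer: 0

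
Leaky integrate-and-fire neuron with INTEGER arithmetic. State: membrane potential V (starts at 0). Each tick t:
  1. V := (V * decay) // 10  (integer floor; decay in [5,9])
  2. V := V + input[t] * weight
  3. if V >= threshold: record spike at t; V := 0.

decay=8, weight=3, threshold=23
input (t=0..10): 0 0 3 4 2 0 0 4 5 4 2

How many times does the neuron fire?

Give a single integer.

Answer: 1

Derivation:
t=0: input=0 -> V=0
t=1: input=0 -> V=0
t=2: input=3 -> V=9
t=3: input=4 -> V=19
t=4: input=2 -> V=21
t=5: input=0 -> V=16
t=6: input=0 -> V=12
t=7: input=4 -> V=21
t=8: input=5 -> V=0 FIRE
t=9: input=4 -> V=12
t=10: input=2 -> V=15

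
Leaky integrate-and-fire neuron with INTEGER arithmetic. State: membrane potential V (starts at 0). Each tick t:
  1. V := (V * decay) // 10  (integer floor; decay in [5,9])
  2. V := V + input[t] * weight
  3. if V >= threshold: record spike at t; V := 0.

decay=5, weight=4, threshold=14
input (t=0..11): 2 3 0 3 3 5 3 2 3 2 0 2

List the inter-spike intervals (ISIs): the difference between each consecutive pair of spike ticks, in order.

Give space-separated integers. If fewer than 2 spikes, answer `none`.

t=0: input=2 -> V=8
t=1: input=3 -> V=0 FIRE
t=2: input=0 -> V=0
t=3: input=3 -> V=12
t=4: input=3 -> V=0 FIRE
t=5: input=5 -> V=0 FIRE
t=6: input=3 -> V=12
t=7: input=2 -> V=0 FIRE
t=8: input=3 -> V=12
t=9: input=2 -> V=0 FIRE
t=10: input=0 -> V=0
t=11: input=2 -> V=8

Answer: 3 1 2 2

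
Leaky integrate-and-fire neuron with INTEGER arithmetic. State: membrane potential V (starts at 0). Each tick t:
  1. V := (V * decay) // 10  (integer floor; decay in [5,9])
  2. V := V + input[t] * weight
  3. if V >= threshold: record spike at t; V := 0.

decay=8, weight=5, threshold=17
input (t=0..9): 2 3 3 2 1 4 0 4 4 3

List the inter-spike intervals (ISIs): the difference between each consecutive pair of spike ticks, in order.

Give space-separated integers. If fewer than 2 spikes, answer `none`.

t=0: input=2 -> V=10
t=1: input=3 -> V=0 FIRE
t=2: input=3 -> V=15
t=3: input=2 -> V=0 FIRE
t=4: input=1 -> V=5
t=5: input=4 -> V=0 FIRE
t=6: input=0 -> V=0
t=7: input=4 -> V=0 FIRE
t=8: input=4 -> V=0 FIRE
t=9: input=3 -> V=15

Answer: 2 2 2 1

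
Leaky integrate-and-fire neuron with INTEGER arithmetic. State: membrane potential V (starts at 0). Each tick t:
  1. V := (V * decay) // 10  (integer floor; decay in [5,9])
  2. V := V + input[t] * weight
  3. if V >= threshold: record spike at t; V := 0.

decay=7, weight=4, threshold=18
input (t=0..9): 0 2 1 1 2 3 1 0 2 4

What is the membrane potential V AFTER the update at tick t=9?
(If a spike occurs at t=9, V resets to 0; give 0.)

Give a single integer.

t=0: input=0 -> V=0
t=1: input=2 -> V=8
t=2: input=1 -> V=9
t=3: input=1 -> V=10
t=4: input=2 -> V=15
t=5: input=3 -> V=0 FIRE
t=6: input=1 -> V=4
t=7: input=0 -> V=2
t=8: input=2 -> V=9
t=9: input=4 -> V=0 FIRE

Answer: 0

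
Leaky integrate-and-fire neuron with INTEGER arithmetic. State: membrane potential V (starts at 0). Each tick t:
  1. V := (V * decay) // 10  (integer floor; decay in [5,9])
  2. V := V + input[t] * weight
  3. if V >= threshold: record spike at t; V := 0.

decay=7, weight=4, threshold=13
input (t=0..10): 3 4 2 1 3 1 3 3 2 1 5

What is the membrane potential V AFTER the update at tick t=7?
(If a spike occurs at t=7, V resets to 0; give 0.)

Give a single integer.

t=0: input=3 -> V=12
t=1: input=4 -> V=0 FIRE
t=2: input=2 -> V=8
t=3: input=1 -> V=9
t=4: input=3 -> V=0 FIRE
t=5: input=1 -> V=4
t=6: input=3 -> V=0 FIRE
t=7: input=3 -> V=12
t=8: input=2 -> V=0 FIRE
t=9: input=1 -> V=4
t=10: input=5 -> V=0 FIRE

Answer: 12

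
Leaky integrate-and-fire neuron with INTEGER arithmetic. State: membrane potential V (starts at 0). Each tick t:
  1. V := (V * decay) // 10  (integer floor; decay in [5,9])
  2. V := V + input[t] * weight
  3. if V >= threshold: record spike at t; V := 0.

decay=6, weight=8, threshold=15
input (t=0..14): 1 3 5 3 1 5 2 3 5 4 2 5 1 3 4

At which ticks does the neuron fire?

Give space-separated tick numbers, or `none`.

Answer: 1 2 3 5 6 7 8 9 10 11 13 14

Derivation:
t=0: input=1 -> V=8
t=1: input=3 -> V=0 FIRE
t=2: input=5 -> V=0 FIRE
t=3: input=3 -> V=0 FIRE
t=4: input=1 -> V=8
t=5: input=5 -> V=0 FIRE
t=6: input=2 -> V=0 FIRE
t=7: input=3 -> V=0 FIRE
t=8: input=5 -> V=0 FIRE
t=9: input=4 -> V=0 FIRE
t=10: input=2 -> V=0 FIRE
t=11: input=5 -> V=0 FIRE
t=12: input=1 -> V=8
t=13: input=3 -> V=0 FIRE
t=14: input=4 -> V=0 FIRE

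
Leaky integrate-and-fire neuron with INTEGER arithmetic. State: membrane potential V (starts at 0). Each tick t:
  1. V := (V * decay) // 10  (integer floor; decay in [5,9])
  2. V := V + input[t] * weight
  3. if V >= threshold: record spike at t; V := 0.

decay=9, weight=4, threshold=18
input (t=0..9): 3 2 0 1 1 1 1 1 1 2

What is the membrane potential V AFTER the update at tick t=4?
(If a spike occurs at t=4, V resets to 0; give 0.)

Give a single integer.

t=0: input=3 -> V=12
t=1: input=2 -> V=0 FIRE
t=2: input=0 -> V=0
t=3: input=1 -> V=4
t=4: input=1 -> V=7
t=5: input=1 -> V=10
t=6: input=1 -> V=13
t=7: input=1 -> V=15
t=8: input=1 -> V=17
t=9: input=2 -> V=0 FIRE

Answer: 7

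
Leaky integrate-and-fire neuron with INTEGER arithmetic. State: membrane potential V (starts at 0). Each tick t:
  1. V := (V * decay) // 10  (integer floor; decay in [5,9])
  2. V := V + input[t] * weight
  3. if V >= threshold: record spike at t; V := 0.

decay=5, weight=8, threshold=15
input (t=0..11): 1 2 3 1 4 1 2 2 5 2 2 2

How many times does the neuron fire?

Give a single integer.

t=0: input=1 -> V=8
t=1: input=2 -> V=0 FIRE
t=2: input=3 -> V=0 FIRE
t=3: input=1 -> V=8
t=4: input=4 -> V=0 FIRE
t=5: input=1 -> V=8
t=6: input=2 -> V=0 FIRE
t=7: input=2 -> V=0 FIRE
t=8: input=5 -> V=0 FIRE
t=9: input=2 -> V=0 FIRE
t=10: input=2 -> V=0 FIRE
t=11: input=2 -> V=0 FIRE

Answer: 9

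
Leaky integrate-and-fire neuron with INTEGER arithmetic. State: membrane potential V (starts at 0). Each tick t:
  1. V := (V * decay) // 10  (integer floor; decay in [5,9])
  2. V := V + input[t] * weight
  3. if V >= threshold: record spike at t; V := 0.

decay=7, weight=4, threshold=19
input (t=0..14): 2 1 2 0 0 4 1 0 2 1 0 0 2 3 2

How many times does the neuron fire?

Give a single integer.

t=0: input=2 -> V=8
t=1: input=1 -> V=9
t=2: input=2 -> V=14
t=3: input=0 -> V=9
t=4: input=0 -> V=6
t=5: input=4 -> V=0 FIRE
t=6: input=1 -> V=4
t=7: input=0 -> V=2
t=8: input=2 -> V=9
t=9: input=1 -> V=10
t=10: input=0 -> V=7
t=11: input=0 -> V=4
t=12: input=2 -> V=10
t=13: input=3 -> V=0 FIRE
t=14: input=2 -> V=8

Answer: 2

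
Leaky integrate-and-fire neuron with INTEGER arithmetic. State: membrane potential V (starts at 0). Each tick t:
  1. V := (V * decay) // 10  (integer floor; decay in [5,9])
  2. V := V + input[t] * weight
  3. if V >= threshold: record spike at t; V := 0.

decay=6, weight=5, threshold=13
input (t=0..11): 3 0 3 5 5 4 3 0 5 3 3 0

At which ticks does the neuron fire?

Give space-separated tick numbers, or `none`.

t=0: input=3 -> V=0 FIRE
t=1: input=0 -> V=0
t=2: input=3 -> V=0 FIRE
t=3: input=5 -> V=0 FIRE
t=4: input=5 -> V=0 FIRE
t=5: input=4 -> V=0 FIRE
t=6: input=3 -> V=0 FIRE
t=7: input=0 -> V=0
t=8: input=5 -> V=0 FIRE
t=9: input=3 -> V=0 FIRE
t=10: input=3 -> V=0 FIRE
t=11: input=0 -> V=0

Answer: 0 2 3 4 5 6 8 9 10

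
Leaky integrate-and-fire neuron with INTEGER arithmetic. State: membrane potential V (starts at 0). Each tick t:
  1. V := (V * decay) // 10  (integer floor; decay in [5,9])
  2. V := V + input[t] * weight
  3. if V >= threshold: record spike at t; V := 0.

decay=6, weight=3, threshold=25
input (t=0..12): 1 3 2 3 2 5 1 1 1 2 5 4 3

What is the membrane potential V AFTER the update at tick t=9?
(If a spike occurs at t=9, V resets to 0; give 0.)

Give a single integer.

Answer: 12

Derivation:
t=0: input=1 -> V=3
t=1: input=3 -> V=10
t=2: input=2 -> V=12
t=3: input=3 -> V=16
t=4: input=2 -> V=15
t=5: input=5 -> V=24
t=6: input=1 -> V=17
t=7: input=1 -> V=13
t=8: input=1 -> V=10
t=9: input=2 -> V=12
t=10: input=5 -> V=22
t=11: input=4 -> V=0 FIRE
t=12: input=3 -> V=9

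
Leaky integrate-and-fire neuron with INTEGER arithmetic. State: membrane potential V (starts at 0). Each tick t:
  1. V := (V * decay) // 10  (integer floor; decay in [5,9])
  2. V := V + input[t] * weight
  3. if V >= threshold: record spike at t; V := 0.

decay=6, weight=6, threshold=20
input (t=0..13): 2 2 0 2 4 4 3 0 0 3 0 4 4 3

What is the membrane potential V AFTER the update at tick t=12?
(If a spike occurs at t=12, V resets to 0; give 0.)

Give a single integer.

t=0: input=2 -> V=12
t=1: input=2 -> V=19
t=2: input=0 -> V=11
t=3: input=2 -> V=18
t=4: input=4 -> V=0 FIRE
t=5: input=4 -> V=0 FIRE
t=6: input=3 -> V=18
t=7: input=0 -> V=10
t=8: input=0 -> V=6
t=9: input=3 -> V=0 FIRE
t=10: input=0 -> V=0
t=11: input=4 -> V=0 FIRE
t=12: input=4 -> V=0 FIRE
t=13: input=3 -> V=18

Answer: 0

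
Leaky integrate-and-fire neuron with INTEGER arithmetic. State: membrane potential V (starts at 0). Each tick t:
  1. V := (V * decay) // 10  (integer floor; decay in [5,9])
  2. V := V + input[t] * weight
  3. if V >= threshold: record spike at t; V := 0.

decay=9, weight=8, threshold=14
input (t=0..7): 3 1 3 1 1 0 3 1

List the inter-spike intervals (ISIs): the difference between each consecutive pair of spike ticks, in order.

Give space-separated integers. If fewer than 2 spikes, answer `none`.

t=0: input=3 -> V=0 FIRE
t=1: input=1 -> V=8
t=2: input=3 -> V=0 FIRE
t=3: input=1 -> V=8
t=4: input=1 -> V=0 FIRE
t=5: input=0 -> V=0
t=6: input=3 -> V=0 FIRE
t=7: input=1 -> V=8

Answer: 2 2 2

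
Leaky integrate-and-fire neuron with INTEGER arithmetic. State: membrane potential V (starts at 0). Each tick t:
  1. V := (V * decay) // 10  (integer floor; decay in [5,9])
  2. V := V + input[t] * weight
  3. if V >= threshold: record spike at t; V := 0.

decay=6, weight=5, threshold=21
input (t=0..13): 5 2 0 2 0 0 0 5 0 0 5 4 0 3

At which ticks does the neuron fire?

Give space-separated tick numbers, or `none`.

Answer: 0 7 10 13

Derivation:
t=0: input=5 -> V=0 FIRE
t=1: input=2 -> V=10
t=2: input=0 -> V=6
t=3: input=2 -> V=13
t=4: input=0 -> V=7
t=5: input=0 -> V=4
t=6: input=0 -> V=2
t=7: input=5 -> V=0 FIRE
t=8: input=0 -> V=0
t=9: input=0 -> V=0
t=10: input=5 -> V=0 FIRE
t=11: input=4 -> V=20
t=12: input=0 -> V=12
t=13: input=3 -> V=0 FIRE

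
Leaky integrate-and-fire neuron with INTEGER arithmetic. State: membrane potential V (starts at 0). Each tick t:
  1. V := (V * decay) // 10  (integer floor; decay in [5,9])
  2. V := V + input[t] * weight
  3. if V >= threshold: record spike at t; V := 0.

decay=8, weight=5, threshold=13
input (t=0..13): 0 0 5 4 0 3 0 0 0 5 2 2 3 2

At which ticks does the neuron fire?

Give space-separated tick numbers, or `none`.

Answer: 2 3 5 9 11 12

Derivation:
t=0: input=0 -> V=0
t=1: input=0 -> V=0
t=2: input=5 -> V=0 FIRE
t=3: input=4 -> V=0 FIRE
t=4: input=0 -> V=0
t=5: input=3 -> V=0 FIRE
t=6: input=0 -> V=0
t=7: input=0 -> V=0
t=8: input=0 -> V=0
t=9: input=5 -> V=0 FIRE
t=10: input=2 -> V=10
t=11: input=2 -> V=0 FIRE
t=12: input=3 -> V=0 FIRE
t=13: input=2 -> V=10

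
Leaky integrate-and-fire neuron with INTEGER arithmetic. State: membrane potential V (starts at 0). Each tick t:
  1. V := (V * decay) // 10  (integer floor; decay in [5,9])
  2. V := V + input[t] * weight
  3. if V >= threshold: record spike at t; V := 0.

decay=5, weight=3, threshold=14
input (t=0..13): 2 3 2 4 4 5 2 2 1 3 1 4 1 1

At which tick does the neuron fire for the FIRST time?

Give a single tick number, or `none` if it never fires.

Answer: 3

Derivation:
t=0: input=2 -> V=6
t=1: input=3 -> V=12
t=2: input=2 -> V=12
t=3: input=4 -> V=0 FIRE
t=4: input=4 -> V=12
t=5: input=5 -> V=0 FIRE
t=6: input=2 -> V=6
t=7: input=2 -> V=9
t=8: input=1 -> V=7
t=9: input=3 -> V=12
t=10: input=1 -> V=9
t=11: input=4 -> V=0 FIRE
t=12: input=1 -> V=3
t=13: input=1 -> V=4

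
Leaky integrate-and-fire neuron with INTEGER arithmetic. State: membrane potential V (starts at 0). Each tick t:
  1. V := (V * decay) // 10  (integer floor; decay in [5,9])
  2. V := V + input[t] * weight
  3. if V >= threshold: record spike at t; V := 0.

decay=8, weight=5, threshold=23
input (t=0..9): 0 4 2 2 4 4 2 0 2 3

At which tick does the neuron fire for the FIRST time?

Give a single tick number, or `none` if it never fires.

t=0: input=0 -> V=0
t=1: input=4 -> V=20
t=2: input=2 -> V=0 FIRE
t=3: input=2 -> V=10
t=4: input=4 -> V=0 FIRE
t=5: input=4 -> V=20
t=6: input=2 -> V=0 FIRE
t=7: input=0 -> V=0
t=8: input=2 -> V=10
t=9: input=3 -> V=0 FIRE

Answer: 2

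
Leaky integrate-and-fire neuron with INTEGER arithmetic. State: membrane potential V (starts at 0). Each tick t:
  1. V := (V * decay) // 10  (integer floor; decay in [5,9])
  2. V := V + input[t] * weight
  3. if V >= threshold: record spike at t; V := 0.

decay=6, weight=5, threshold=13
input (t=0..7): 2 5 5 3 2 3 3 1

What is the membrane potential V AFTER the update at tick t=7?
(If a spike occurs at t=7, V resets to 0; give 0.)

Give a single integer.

Answer: 5

Derivation:
t=0: input=2 -> V=10
t=1: input=5 -> V=0 FIRE
t=2: input=5 -> V=0 FIRE
t=3: input=3 -> V=0 FIRE
t=4: input=2 -> V=10
t=5: input=3 -> V=0 FIRE
t=6: input=3 -> V=0 FIRE
t=7: input=1 -> V=5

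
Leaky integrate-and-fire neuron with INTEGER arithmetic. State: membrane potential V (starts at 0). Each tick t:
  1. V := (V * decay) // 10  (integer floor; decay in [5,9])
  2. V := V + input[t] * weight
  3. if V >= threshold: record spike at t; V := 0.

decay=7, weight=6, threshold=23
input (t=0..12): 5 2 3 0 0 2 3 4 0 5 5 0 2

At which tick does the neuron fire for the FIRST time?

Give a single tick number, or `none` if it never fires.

Answer: 0

Derivation:
t=0: input=5 -> V=0 FIRE
t=1: input=2 -> V=12
t=2: input=3 -> V=0 FIRE
t=3: input=0 -> V=0
t=4: input=0 -> V=0
t=5: input=2 -> V=12
t=6: input=3 -> V=0 FIRE
t=7: input=4 -> V=0 FIRE
t=8: input=0 -> V=0
t=9: input=5 -> V=0 FIRE
t=10: input=5 -> V=0 FIRE
t=11: input=0 -> V=0
t=12: input=2 -> V=12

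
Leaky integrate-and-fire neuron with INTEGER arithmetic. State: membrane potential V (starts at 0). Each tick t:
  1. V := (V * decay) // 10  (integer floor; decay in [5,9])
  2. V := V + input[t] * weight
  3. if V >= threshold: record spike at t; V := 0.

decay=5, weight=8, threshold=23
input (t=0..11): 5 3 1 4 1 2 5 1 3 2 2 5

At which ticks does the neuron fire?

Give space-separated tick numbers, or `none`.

t=0: input=5 -> V=0 FIRE
t=1: input=3 -> V=0 FIRE
t=2: input=1 -> V=8
t=3: input=4 -> V=0 FIRE
t=4: input=1 -> V=8
t=5: input=2 -> V=20
t=6: input=5 -> V=0 FIRE
t=7: input=1 -> V=8
t=8: input=3 -> V=0 FIRE
t=9: input=2 -> V=16
t=10: input=2 -> V=0 FIRE
t=11: input=5 -> V=0 FIRE

Answer: 0 1 3 6 8 10 11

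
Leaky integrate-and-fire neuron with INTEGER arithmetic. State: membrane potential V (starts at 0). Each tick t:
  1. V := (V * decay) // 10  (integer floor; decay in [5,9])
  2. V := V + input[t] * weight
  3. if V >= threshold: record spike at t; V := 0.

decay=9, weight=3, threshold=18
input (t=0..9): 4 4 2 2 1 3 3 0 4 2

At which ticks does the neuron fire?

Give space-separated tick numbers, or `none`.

t=0: input=4 -> V=12
t=1: input=4 -> V=0 FIRE
t=2: input=2 -> V=6
t=3: input=2 -> V=11
t=4: input=1 -> V=12
t=5: input=3 -> V=0 FIRE
t=6: input=3 -> V=9
t=7: input=0 -> V=8
t=8: input=4 -> V=0 FIRE
t=9: input=2 -> V=6

Answer: 1 5 8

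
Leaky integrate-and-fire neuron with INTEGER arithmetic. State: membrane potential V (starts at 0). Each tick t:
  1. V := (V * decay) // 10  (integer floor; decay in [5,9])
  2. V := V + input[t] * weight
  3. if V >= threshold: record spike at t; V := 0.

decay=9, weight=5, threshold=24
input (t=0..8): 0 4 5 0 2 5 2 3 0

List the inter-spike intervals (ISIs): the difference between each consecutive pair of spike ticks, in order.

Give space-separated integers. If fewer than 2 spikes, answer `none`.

t=0: input=0 -> V=0
t=1: input=4 -> V=20
t=2: input=5 -> V=0 FIRE
t=3: input=0 -> V=0
t=4: input=2 -> V=10
t=5: input=5 -> V=0 FIRE
t=6: input=2 -> V=10
t=7: input=3 -> V=0 FIRE
t=8: input=0 -> V=0

Answer: 3 2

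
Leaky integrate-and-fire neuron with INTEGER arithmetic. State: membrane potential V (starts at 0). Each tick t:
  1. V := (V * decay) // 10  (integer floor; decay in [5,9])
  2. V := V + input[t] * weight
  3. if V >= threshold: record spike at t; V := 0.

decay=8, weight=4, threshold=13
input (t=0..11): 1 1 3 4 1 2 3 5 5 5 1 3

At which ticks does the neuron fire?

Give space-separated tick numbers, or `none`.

t=0: input=1 -> V=4
t=1: input=1 -> V=7
t=2: input=3 -> V=0 FIRE
t=3: input=4 -> V=0 FIRE
t=4: input=1 -> V=4
t=5: input=2 -> V=11
t=6: input=3 -> V=0 FIRE
t=7: input=5 -> V=0 FIRE
t=8: input=5 -> V=0 FIRE
t=9: input=5 -> V=0 FIRE
t=10: input=1 -> V=4
t=11: input=3 -> V=0 FIRE

Answer: 2 3 6 7 8 9 11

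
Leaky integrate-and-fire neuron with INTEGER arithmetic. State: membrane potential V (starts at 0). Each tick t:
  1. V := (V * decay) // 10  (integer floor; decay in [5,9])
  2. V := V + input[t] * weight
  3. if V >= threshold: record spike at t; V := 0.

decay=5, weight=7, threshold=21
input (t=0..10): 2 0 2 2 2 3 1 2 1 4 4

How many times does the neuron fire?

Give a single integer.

Answer: 4

Derivation:
t=0: input=2 -> V=14
t=1: input=0 -> V=7
t=2: input=2 -> V=17
t=3: input=2 -> V=0 FIRE
t=4: input=2 -> V=14
t=5: input=3 -> V=0 FIRE
t=6: input=1 -> V=7
t=7: input=2 -> V=17
t=8: input=1 -> V=15
t=9: input=4 -> V=0 FIRE
t=10: input=4 -> V=0 FIRE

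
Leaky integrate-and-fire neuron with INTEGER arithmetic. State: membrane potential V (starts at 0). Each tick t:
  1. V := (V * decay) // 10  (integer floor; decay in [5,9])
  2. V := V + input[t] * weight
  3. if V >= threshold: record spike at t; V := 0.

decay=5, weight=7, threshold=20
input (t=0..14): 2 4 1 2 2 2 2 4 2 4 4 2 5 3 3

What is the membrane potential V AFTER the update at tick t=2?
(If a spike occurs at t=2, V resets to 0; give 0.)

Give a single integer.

t=0: input=2 -> V=14
t=1: input=4 -> V=0 FIRE
t=2: input=1 -> V=7
t=3: input=2 -> V=17
t=4: input=2 -> V=0 FIRE
t=5: input=2 -> V=14
t=6: input=2 -> V=0 FIRE
t=7: input=4 -> V=0 FIRE
t=8: input=2 -> V=14
t=9: input=4 -> V=0 FIRE
t=10: input=4 -> V=0 FIRE
t=11: input=2 -> V=14
t=12: input=5 -> V=0 FIRE
t=13: input=3 -> V=0 FIRE
t=14: input=3 -> V=0 FIRE

Answer: 7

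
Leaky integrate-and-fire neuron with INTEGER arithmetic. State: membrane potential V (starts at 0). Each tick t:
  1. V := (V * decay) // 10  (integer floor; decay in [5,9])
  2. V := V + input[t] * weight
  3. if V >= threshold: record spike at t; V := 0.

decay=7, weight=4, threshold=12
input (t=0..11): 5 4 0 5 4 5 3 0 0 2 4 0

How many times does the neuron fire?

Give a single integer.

t=0: input=5 -> V=0 FIRE
t=1: input=4 -> V=0 FIRE
t=2: input=0 -> V=0
t=3: input=5 -> V=0 FIRE
t=4: input=4 -> V=0 FIRE
t=5: input=5 -> V=0 FIRE
t=6: input=3 -> V=0 FIRE
t=7: input=0 -> V=0
t=8: input=0 -> V=0
t=9: input=2 -> V=8
t=10: input=4 -> V=0 FIRE
t=11: input=0 -> V=0

Answer: 7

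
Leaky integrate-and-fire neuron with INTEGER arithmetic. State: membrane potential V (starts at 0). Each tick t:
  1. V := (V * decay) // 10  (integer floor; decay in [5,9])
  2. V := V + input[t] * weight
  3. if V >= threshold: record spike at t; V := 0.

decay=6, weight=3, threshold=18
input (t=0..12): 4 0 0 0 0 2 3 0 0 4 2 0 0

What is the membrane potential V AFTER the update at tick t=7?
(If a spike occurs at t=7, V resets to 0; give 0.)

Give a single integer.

t=0: input=4 -> V=12
t=1: input=0 -> V=7
t=2: input=0 -> V=4
t=3: input=0 -> V=2
t=4: input=0 -> V=1
t=5: input=2 -> V=6
t=6: input=3 -> V=12
t=7: input=0 -> V=7
t=8: input=0 -> V=4
t=9: input=4 -> V=14
t=10: input=2 -> V=14
t=11: input=0 -> V=8
t=12: input=0 -> V=4

Answer: 7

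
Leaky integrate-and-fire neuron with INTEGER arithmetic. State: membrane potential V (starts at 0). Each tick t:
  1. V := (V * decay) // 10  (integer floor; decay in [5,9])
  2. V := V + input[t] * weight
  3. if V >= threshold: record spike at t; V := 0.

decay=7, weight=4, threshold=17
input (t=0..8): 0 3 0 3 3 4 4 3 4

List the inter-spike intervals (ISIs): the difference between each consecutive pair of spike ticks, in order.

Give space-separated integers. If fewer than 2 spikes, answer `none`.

Answer: 2 2

Derivation:
t=0: input=0 -> V=0
t=1: input=3 -> V=12
t=2: input=0 -> V=8
t=3: input=3 -> V=0 FIRE
t=4: input=3 -> V=12
t=5: input=4 -> V=0 FIRE
t=6: input=4 -> V=16
t=7: input=3 -> V=0 FIRE
t=8: input=4 -> V=16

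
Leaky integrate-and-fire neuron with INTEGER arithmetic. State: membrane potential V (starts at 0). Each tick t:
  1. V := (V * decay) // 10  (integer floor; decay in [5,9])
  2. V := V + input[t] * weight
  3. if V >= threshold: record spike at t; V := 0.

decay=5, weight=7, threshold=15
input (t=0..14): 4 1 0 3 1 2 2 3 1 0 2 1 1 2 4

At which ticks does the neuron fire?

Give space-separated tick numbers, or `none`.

Answer: 0 3 5 7 10 13 14

Derivation:
t=0: input=4 -> V=0 FIRE
t=1: input=1 -> V=7
t=2: input=0 -> V=3
t=3: input=3 -> V=0 FIRE
t=4: input=1 -> V=7
t=5: input=2 -> V=0 FIRE
t=6: input=2 -> V=14
t=7: input=3 -> V=0 FIRE
t=8: input=1 -> V=7
t=9: input=0 -> V=3
t=10: input=2 -> V=0 FIRE
t=11: input=1 -> V=7
t=12: input=1 -> V=10
t=13: input=2 -> V=0 FIRE
t=14: input=4 -> V=0 FIRE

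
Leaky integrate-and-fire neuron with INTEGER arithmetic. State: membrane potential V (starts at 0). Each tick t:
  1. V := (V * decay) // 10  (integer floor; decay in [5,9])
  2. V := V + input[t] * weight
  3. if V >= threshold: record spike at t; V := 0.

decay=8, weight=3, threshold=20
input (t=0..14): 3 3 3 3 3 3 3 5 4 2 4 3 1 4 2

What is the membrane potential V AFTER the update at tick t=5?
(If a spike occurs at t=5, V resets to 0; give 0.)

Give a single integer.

Answer: 0

Derivation:
t=0: input=3 -> V=9
t=1: input=3 -> V=16
t=2: input=3 -> V=0 FIRE
t=3: input=3 -> V=9
t=4: input=3 -> V=16
t=5: input=3 -> V=0 FIRE
t=6: input=3 -> V=9
t=7: input=5 -> V=0 FIRE
t=8: input=4 -> V=12
t=9: input=2 -> V=15
t=10: input=4 -> V=0 FIRE
t=11: input=3 -> V=9
t=12: input=1 -> V=10
t=13: input=4 -> V=0 FIRE
t=14: input=2 -> V=6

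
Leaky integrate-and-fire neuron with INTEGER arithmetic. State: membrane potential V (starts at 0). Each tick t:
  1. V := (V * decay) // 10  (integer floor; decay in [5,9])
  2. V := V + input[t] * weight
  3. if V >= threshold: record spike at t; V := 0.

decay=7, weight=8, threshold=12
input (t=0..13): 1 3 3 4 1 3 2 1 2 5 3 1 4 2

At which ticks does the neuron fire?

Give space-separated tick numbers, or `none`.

t=0: input=1 -> V=8
t=1: input=3 -> V=0 FIRE
t=2: input=3 -> V=0 FIRE
t=3: input=4 -> V=0 FIRE
t=4: input=1 -> V=8
t=5: input=3 -> V=0 FIRE
t=6: input=2 -> V=0 FIRE
t=7: input=1 -> V=8
t=8: input=2 -> V=0 FIRE
t=9: input=5 -> V=0 FIRE
t=10: input=3 -> V=0 FIRE
t=11: input=1 -> V=8
t=12: input=4 -> V=0 FIRE
t=13: input=2 -> V=0 FIRE

Answer: 1 2 3 5 6 8 9 10 12 13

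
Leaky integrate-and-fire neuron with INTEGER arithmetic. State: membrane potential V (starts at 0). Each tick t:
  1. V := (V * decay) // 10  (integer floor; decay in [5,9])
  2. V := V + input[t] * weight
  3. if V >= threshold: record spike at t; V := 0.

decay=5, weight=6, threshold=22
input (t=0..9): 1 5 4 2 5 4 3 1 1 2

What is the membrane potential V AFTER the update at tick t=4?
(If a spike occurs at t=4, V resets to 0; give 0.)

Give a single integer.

t=0: input=1 -> V=6
t=1: input=5 -> V=0 FIRE
t=2: input=4 -> V=0 FIRE
t=3: input=2 -> V=12
t=4: input=5 -> V=0 FIRE
t=5: input=4 -> V=0 FIRE
t=6: input=3 -> V=18
t=7: input=1 -> V=15
t=8: input=1 -> V=13
t=9: input=2 -> V=18

Answer: 0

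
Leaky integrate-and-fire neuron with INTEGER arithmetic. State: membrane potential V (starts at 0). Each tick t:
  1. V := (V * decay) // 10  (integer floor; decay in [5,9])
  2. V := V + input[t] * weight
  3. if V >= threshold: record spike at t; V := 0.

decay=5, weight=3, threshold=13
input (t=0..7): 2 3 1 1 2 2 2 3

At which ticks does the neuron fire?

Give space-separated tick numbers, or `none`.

Answer: 7

Derivation:
t=0: input=2 -> V=6
t=1: input=3 -> V=12
t=2: input=1 -> V=9
t=3: input=1 -> V=7
t=4: input=2 -> V=9
t=5: input=2 -> V=10
t=6: input=2 -> V=11
t=7: input=3 -> V=0 FIRE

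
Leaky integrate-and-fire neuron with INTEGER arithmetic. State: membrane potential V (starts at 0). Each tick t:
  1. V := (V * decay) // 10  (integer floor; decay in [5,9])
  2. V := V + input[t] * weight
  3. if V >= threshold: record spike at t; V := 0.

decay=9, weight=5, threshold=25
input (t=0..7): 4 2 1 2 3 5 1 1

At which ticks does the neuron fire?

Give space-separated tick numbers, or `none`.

Answer: 1 4 5

Derivation:
t=0: input=4 -> V=20
t=1: input=2 -> V=0 FIRE
t=2: input=1 -> V=5
t=3: input=2 -> V=14
t=4: input=3 -> V=0 FIRE
t=5: input=5 -> V=0 FIRE
t=6: input=1 -> V=5
t=7: input=1 -> V=9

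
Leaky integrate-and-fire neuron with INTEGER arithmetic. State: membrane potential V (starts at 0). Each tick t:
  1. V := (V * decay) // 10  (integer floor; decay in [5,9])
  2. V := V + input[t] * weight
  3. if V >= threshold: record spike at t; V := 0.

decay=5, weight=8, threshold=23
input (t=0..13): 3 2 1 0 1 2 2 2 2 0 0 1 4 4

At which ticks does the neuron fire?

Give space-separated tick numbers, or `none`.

Answer: 0 6 8 12 13

Derivation:
t=0: input=3 -> V=0 FIRE
t=1: input=2 -> V=16
t=2: input=1 -> V=16
t=3: input=0 -> V=8
t=4: input=1 -> V=12
t=5: input=2 -> V=22
t=6: input=2 -> V=0 FIRE
t=7: input=2 -> V=16
t=8: input=2 -> V=0 FIRE
t=9: input=0 -> V=0
t=10: input=0 -> V=0
t=11: input=1 -> V=8
t=12: input=4 -> V=0 FIRE
t=13: input=4 -> V=0 FIRE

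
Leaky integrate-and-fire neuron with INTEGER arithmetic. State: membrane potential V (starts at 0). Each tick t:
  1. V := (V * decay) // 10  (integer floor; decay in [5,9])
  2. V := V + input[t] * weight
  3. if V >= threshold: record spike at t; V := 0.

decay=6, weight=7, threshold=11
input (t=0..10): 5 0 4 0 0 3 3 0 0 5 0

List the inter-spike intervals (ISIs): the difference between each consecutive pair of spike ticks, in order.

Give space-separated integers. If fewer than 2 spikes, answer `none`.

t=0: input=5 -> V=0 FIRE
t=1: input=0 -> V=0
t=2: input=4 -> V=0 FIRE
t=3: input=0 -> V=0
t=4: input=0 -> V=0
t=5: input=3 -> V=0 FIRE
t=6: input=3 -> V=0 FIRE
t=7: input=0 -> V=0
t=8: input=0 -> V=0
t=9: input=5 -> V=0 FIRE
t=10: input=0 -> V=0

Answer: 2 3 1 3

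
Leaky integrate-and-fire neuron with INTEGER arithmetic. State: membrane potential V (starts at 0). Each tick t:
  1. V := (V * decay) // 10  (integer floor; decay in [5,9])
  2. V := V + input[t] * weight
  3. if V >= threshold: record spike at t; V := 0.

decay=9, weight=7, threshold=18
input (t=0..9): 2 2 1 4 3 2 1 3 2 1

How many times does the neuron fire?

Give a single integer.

t=0: input=2 -> V=14
t=1: input=2 -> V=0 FIRE
t=2: input=1 -> V=7
t=3: input=4 -> V=0 FIRE
t=4: input=3 -> V=0 FIRE
t=5: input=2 -> V=14
t=6: input=1 -> V=0 FIRE
t=7: input=3 -> V=0 FIRE
t=8: input=2 -> V=14
t=9: input=1 -> V=0 FIRE

Answer: 6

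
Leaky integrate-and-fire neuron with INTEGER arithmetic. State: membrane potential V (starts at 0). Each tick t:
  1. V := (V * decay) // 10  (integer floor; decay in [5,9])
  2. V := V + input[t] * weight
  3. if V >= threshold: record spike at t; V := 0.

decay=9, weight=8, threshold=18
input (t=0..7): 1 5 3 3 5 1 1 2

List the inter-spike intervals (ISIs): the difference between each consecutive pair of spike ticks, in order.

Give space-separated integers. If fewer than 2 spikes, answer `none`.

t=0: input=1 -> V=8
t=1: input=5 -> V=0 FIRE
t=2: input=3 -> V=0 FIRE
t=3: input=3 -> V=0 FIRE
t=4: input=5 -> V=0 FIRE
t=5: input=1 -> V=8
t=6: input=1 -> V=15
t=7: input=2 -> V=0 FIRE

Answer: 1 1 1 3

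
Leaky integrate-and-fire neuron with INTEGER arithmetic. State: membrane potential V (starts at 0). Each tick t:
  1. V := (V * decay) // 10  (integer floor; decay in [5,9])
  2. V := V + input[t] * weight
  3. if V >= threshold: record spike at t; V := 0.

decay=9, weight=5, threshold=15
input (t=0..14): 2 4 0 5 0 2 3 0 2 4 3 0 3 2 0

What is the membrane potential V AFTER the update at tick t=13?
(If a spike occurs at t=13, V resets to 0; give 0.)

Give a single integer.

t=0: input=2 -> V=10
t=1: input=4 -> V=0 FIRE
t=2: input=0 -> V=0
t=3: input=5 -> V=0 FIRE
t=4: input=0 -> V=0
t=5: input=2 -> V=10
t=6: input=3 -> V=0 FIRE
t=7: input=0 -> V=0
t=8: input=2 -> V=10
t=9: input=4 -> V=0 FIRE
t=10: input=3 -> V=0 FIRE
t=11: input=0 -> V=0
t=12: input=3 -> V=0 FIRE
t=13: input=2 -> V=10
t=14: input=0 -> V=9

Answer: 10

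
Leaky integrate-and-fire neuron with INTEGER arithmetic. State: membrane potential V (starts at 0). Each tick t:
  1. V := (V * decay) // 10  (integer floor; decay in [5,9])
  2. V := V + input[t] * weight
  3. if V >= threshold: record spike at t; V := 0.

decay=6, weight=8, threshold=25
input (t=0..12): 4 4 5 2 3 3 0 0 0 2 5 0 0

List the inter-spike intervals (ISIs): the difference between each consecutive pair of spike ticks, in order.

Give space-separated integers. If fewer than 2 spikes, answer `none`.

Answer: 1 1 2 6

Derivation:
t=0: input=4 -> V=0 FIRE
t=1: input=4 -> V=0 FIRE
t=2: input=5 -> V=0 FIRE
t=3: input=2 -> V=16
t=4: input=3 -> V=0 FIRE
t=5: input=3 -> V=24
t=6: input=0 -> V=14
t=7: input=0 -> V=8
t=8: input=0 -> V=4
t=9: input=2 -> V=18
t=10: input=5 -> V=0 FIRE
t=11: input=0 -> V=0
t=12: input=0 -> V=0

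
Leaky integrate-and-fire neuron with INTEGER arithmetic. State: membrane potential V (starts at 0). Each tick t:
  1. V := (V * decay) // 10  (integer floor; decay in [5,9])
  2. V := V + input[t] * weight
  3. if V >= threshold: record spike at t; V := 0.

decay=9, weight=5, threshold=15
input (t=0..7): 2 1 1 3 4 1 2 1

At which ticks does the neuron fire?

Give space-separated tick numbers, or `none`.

t=0: input=2 -> V=10
t=1: input=1 -> V=14
t=2: input=1 -> V=0 FIRE
t=3: input=3 -> V=0 FIRE
t=4: input=4 -> V=0 FIRE
t=5: input=1 -> V=5
t=6: input=2 -> V=14
t=7: input=1 -> V=0 FIRE

Answer: 2 3 4 7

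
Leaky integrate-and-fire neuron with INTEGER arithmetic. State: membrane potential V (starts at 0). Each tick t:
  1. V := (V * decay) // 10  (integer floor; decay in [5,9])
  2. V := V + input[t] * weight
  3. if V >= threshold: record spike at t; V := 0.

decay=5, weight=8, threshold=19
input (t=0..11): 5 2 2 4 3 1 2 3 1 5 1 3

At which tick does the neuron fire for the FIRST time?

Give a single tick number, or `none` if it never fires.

t=0: input=5 -> V=0 FIRE
t=1: input=2 -> V=16
t=2: input=2 -> V=0 FIRE
t=3: input=4 -> V=0 FIRE
t=4: input=3 -> V=0 FIRE
t=5: input=1 -> V=8
t=6: input=2 -> V=0 FIRE
t=7: input=3 -> V=0 FIRE
t=8: input=1 -> V=8
t=9: input=5 -> V=0 FIRE
t=10: input=1 -> V=8
t=11: input=3 -> V=0 FIRE

Answer: 0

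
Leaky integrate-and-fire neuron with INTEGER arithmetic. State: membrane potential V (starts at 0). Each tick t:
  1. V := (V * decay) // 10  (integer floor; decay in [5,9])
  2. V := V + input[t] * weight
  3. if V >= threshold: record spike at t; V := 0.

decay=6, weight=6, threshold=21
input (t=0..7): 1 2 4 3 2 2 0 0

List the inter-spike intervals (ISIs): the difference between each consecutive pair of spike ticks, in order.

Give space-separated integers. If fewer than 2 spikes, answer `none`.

t=0: input=1 -> V=6
t=1: input=2 -> V=15
t=2: input=4 -> V=0 FIRE
t=3: input=3 -> V=18
t=4: input=2 -> V=0 FIRE
t=5: input=2 -> V=12
t=6: input=0 -> V=7
t=7: input=0 -> V=4

Answer: 2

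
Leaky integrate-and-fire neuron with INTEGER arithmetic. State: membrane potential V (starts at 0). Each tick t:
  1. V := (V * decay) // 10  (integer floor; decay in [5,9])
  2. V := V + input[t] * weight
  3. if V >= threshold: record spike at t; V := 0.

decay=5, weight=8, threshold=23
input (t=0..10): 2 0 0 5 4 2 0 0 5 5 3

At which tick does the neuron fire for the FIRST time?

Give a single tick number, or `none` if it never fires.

Answer: 3

Derivation:
t=0: input=2 -> V=16
t=1: input=0 -> V=8
t=2: input=0 -> V=4
t=3: input=5 -> V=0 FIRE
t=4: input=4 -> V=0 FIRE
t=5: input=2 -> V=16
t=6: input=0 -> V=8
t=7: input=0 -> V=4
t=8: input=5 -> V=0 FIRE
t=9: input=5 -> V=0 FIRE
t=10: input=3 -> V=0 FIRE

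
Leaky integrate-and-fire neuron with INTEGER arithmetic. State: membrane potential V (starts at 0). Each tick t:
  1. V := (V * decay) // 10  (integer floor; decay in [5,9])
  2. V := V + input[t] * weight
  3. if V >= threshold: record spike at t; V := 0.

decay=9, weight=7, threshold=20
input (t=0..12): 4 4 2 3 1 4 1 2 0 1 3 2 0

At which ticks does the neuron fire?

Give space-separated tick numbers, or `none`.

t=0: input=4 -> V=0 FIRE
t=1: input=4 -> V=0 FIRE
t=2: input=2 -> V=14
t=3: input=3 -> V=0 FIRE
t=4: input=1 -> V=7
t=5: input=4 -> V=0 FIRE
t=6: input=1 -> V=7
t=7: input=2 -> V=0 FIRE
t=8: input=0 -> V=0
t=9: input=1 -> V=7
t=10: input=3 -> V=0 FIRE
t=11: input=2 -> V=14
t=12: input=0 -> V=12

Answer: 0 1 3 5 7 10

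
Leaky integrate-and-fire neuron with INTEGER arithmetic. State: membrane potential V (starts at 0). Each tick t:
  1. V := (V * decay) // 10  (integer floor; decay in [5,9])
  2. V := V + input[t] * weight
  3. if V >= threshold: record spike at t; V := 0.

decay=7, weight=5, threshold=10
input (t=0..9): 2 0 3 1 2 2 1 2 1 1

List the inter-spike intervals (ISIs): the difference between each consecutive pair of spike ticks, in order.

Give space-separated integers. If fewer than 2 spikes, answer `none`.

Answer: 2 2 1 2

Derivation:
t=0: input=2 -> V=0 FIRE
t=1: input=0 -> V=0
t=2: input=3 -> V=0 FIRE
t=3: input=1 -> V=5
t=4: input=2 -> V=0 FIRE
t=5: input=2 -> V=0 FIRE
t=6: input=1 -> V=5
t=7: input=2 -> V=0 FIRE
t=8: input=1 -> V=5
t=9: input=1 -> V=8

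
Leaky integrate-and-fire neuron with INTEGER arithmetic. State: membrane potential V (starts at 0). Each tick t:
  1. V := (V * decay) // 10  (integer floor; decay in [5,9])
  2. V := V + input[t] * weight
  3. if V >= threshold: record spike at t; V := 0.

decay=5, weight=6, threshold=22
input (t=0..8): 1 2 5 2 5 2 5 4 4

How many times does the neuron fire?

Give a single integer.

Answer: 5

Derivation:
t=0: input=1 -> V=6
t=1: input=2 -> V=15
t=2: input=5 -> V=0 FIRE
t=3: input=2 -> V=12
t=4: input=5 -> V=0 FIRE
t=5: input=2 -> V=12
t=6: input=5 -> V=0 FIRE
t=7: input=4 -> V=0 FIRE
t=8: input=4 -> V=0 FIRE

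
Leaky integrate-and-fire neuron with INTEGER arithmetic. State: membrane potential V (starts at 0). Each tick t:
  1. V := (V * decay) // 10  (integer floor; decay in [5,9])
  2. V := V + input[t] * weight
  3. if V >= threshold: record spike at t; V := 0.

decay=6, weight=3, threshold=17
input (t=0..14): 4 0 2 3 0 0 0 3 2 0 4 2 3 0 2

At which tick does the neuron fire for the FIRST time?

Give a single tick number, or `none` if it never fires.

t=0: input=4 -> V=12
t=1: input=0 -> V=7
t=2: input=2 -> V=10
t=3: input=3 -> V=15
t=4: input=0 -> V=9
t=5: input=0 -> V=5
t=6: input=0 -> V=3
t=7: input=3 -> V=10
t=8: input=2 -> V=12
t=9: input=0 -> V=7
t=10: input=4 -> V=16
t=11: input=2 -> V=15
t=12: input=3 -> V=0 FIRE
t=13: input=0 -> V=0
t=14: input=2 -> V=6

Answer: 12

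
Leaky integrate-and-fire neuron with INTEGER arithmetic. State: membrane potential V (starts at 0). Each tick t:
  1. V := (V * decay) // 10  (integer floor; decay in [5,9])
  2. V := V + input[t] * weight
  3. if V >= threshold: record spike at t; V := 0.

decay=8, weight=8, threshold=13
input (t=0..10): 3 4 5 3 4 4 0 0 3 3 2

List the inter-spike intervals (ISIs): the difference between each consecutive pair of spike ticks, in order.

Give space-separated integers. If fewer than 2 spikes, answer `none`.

Answer: 1 1 1 1 1 3 1 1

Derivation:
t=0: input=3 -> V=0 FIRE
t=1: input=4 -> V=0 FIRE
t=2: input=5 -> V=0 FIRE
t=3: input=3 -> V=0 FIRE
t=4: input=4 -> V=0 FIRE
t=5: input=4 -> V=0 FIRE
t=6: input=0 -> V=0
t=7: input=0 -> V=0
t=8: input=3 -> V=0 FIRE
t=9: input=3 -> V=0 FIRE
t=10: input=2 -> V=0 FIRE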